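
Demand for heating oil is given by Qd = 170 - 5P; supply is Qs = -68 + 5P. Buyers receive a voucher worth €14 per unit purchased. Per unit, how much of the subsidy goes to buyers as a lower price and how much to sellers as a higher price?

Pre-subsidy: 170 - 5P = -68 + 5P gives P* = 23.8, Q* = 51.
With the rebate, buyers effectively pay Pb = Ps − 14, where Ps is the price sellers receive.
Demand in terms of Ps becomes Qd = 170 − 5(Ps − 14) = 240 - 5Ps. Setting this equal to supply: 240 - 5Ps = -68 + 5Ps, so Ps = 30.8.
Buyers pay Pb = 30.8 − 14 = 16.8; Q' = -68 + 5·30.8 = 86.
Buyers' price falls by P* − Pb = 23.8 − 16.8 = 7; sellers' price rises by Ps − P* = 30.8 − 23.8 = 7.

Buyers gain €7 per unit; sellers gain €7 per unit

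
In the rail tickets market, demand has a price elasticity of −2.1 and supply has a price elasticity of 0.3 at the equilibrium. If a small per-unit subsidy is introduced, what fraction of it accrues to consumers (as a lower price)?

For a small subsidy around the equilibrium, the benefit split depends on the relative slopes, which at a point are proportional to the elasticities.
Buyer share = εs/(εs + |εd|) = 0.3/(0.3 + 2.1) = 0.125; seller share = |εd|/(εs + |εd|) = 0.875.

Consumer share = 0.125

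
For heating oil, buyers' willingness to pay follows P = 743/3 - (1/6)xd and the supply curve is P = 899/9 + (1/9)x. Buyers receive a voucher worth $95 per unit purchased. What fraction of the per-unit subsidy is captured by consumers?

Pre-subsidy: 743/3 - (1/6)x = 899/9 + (1/9)x gives x* = 532 and P* = 159.
With the rebate, buyers effectively pay Pb = Ps − 95, where Ps is the price sellers receive.
On the curves, Pb = 743/3 - (1/6)x and Ps = 899/9 + (1/9)x; the wedge Ps − Pb = 95 gives 899/9 + (1/9)x − (743/3 - (1/6)x) = 95, so x' = 874.
Then Pb = 743/3 − (1/6)·874 = 102 and Ps = 899/9 + (1/9)·874 = 197.
Buyers' price falls by P* − Pb = 159 − 102 = 57; sellers' price rises by Ps − P* = 197 − 159 = 38.
So consumers capture 57/95 = 0.6 of each unit of subsidy.

Consumer share = 0.6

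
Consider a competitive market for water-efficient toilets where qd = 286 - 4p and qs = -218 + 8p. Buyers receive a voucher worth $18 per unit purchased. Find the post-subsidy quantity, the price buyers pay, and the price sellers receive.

Pre-subsidy: 286 - 4p = -218 + 8p gives p* = 42, q* = 118.
With the rebate, buyers effectively pay pb = ps − 18, where ps is the price sellers receive.
Demand in terms of ps becomes qd = 286 − 4(ps − 18) = 358 - 4ps. Setting this equal to supply: 358 - 4ps = -218 + 8ps, so ps = 48.
Buyers pay pb = 48 − 18 = 30; q' = -218 + 8·48 = 166.

q' = 166; buyers pay $30; sellers receive $48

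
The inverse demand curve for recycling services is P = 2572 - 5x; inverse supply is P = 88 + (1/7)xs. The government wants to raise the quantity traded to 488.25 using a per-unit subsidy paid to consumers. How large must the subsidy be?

Required subsidy s = 27 per unit

At x = 488.25, from the demand curve buyers pay Pb = 2572 − 5·488.25 = 130.75; from the supply curve sellers need Ps = 88 + (1/7)·488.25 = 157.75.
The subsidy must fill the gap: s = Ps − Pb = 157.75 − 130.75 = 27.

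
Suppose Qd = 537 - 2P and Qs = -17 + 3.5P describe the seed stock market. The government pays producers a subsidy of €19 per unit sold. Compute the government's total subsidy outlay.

Government cost = 75183/11

Pre-subsidy: 537 - 2P = -17 + 3.5P gives P* = 1108/11, Q* = 3691/11.
With the subsidy, sellers receive Ps = Pb + 19 for each unit, where Pb is the price buyers pay.
Supply in terms of Pb becomes Qs = -17 + 3.5(Pb + 19) = 49.5 + 3.5Pb. Setting this equal to demand: 537 - 2Pb = 49.5 + 3.5Pb, so Pb = 975/11.
Sellers receive Ps = 975/11 + 19 = 1184/11; Q' = 537 − 2·(975/11) = 3957/11.
Government outlay = subsidy × quantity = 19 × 3957/11 = 75183/11.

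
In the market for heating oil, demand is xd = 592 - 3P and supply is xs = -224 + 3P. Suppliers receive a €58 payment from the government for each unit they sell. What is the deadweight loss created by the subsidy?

Pre-subsidy: 592 - 3P = -224 + 3P gives P* = 136, x* = 184.
With the subsidy, sellers receive Ps = Pb + 58 for each unit, where Pb is the price buyers pay.
Supply in terms of Pb becomes xs = -224 + 3(Pb + 58) = -50 + 3Pb. Setting this equal to demand: 592 - 3Pb = -50 + 3Pb, so Pb = 107.
Sellers receive Ps = 107 + 58 = 165; x' = 592 − 3·107 = 271.
The subsidy expands output by 271 − 184 = 87 past the efficient level; on those units the gap between marginal cost and willingness to pay runs from 0 up to 58.
DWL = ½ × 58 × 87 = 2523.

Deadweight loss = €2523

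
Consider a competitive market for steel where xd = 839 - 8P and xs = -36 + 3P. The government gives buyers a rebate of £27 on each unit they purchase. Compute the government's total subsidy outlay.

Government cost = 77679/11

Pre-subsidy: 839 - 8P = -36 + 3P gives P* = 875/11, x* = 2229/11.
With the rebate, buyers effectively pay Pb = Ps − 27, where Ps is the price sellers receive.
Demand in terms of Ps becomes xd = 839 − 8(Ps − 27) = 1055 - 8Ps. Setting this equal to supply: 1055 - 8Ps = -36 + 3Ps, so Ps = 1091/11.
Buyers pay Pb = 1091/11 − 27 = 794/11; x' = -36 + 3·(1091/11) = 2877/11.
Government outlay = subsidy × quantity = 27 × 2877/11 = 77679/11.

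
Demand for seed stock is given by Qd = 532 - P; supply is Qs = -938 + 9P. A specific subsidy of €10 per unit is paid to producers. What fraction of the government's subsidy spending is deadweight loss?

Pre-subsidy: 532 - P = -938 + 9P gives P* = 147, Q* = 385.
With the subsidy, sellers receive Ps = Pb + 10 for each unit, where Pb is the price buyers pay.
Supply in terms of Pb becomes Qs = -938 + 9(Pb + 10) = -848 + 9Pb. Setting this equal to demand: 532 - Pb = -848 + 9Pb, so Pb = 138.
Sellers receive Ps = 138 + 10 = 148; Q' = 532 − 1·138 = 394.
ΔCS = ½(385 + 394)(147 − 138) = 3505.5; ΔPS = ½(385 + 394)(148 − 147) = 389.5.
Government spending = 10 × 394 = 3940.
DWL = ½ × 10 × (394 − 385) = 45; fraction = 45 / 3940 = 9/788.

DWL / government spending = 9/788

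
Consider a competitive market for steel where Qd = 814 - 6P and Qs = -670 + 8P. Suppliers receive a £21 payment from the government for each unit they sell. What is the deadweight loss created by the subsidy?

Deadweight loss = £756

Pre-subsidy: 814 - 6P = -670 + 8P gives P* = 106, Q* = 178.
With the subsidy, sellers receive Ps = Pb + 21 for each unit, where Pb is the price buyers pay.
Supply in terms of Pb becomes Qs = -670 + 8(Pb + 21) = -502 + 8Pb. Setting this equal to demand: 814 - 6Pb = -502 + 8Pb, so Pb = 94.
Sellers receive Ps = 94 + 21 = 115; Q' = 814 − 6·94 = 250.
The subsidy expands output by 250 − 178 = 72 past the efficient level; on those units the gap between marginal cost and willingness to pay runs from 0 up to 21.
DWL = ½ × 21 × 72 = 756.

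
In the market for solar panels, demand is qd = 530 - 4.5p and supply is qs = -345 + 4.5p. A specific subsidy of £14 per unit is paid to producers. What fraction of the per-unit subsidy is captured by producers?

Pre-subsidy: 530 - 4.5p = -345 + 4.5p gives p* = 875/9, q* = 92.5.
With the subsidy, sellers receive ps = pb + 14 for each unit, where pb is the price buyers pay.
Supply in terms of pb becomes qs = -345 + 4.5(pb + 14) = -282 + 4.5pb. Setting this equal to demand: 530 - 4.5pb = -282 + 4.5pb, so pb = 812/9.
Sellers receive ps = 812/9 + 14 = 938/9; q' = 530 − 4.5·(812/9) = 124.
Buyers' price falls by p* − pb = 875/9 − 812/9 = 7; sellers' price rises by ps − p* = 938/9 − 875/9 = 7.
So producers capture 7/14 = 0.5 of each unit of subsidy.

Producer share = 0.5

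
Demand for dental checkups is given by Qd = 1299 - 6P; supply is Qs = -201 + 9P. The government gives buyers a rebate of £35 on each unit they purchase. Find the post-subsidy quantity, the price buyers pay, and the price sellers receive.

Pre-subsidy: 1299 - 6P = -201 + 9P gives P* = 100, Q* = 699.
With the rebate, buyers effectively pay Pb = Ps − 35, where Ps is the price sellers receive.
Demand in terms of Ps becomes Qd = 1299 − 6(Ps − 35) = 1509 - 6Ps. Setting this equal to supply: 1509 - 6Ps = -201 + 9Ps, so Ps = 114.
Buyers pay Pb = 114 − 35 = 79; Q' = -201 + 9·114 = 825.

Q' = 825; buyers pay £79; sellers receive £114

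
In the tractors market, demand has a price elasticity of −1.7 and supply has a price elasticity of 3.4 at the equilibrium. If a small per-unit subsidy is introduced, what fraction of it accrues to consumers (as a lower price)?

For a small subsidy around the equilibrium, the benefit split depends on the relative slopes, which at a point are proportional to the elasticities.
Buyer share = εs/(εs + |εd|) = 3.4/(3.4 + 1.7) = 2/3; seller share = |εd|/(εs + |εd|) = 1/3.

Consumer share = 2/3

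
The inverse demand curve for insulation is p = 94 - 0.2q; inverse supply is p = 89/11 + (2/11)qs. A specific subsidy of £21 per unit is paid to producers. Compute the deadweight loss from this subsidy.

Pre-subsidy: 94 - 0.2q = 89/11 + (2/11)q gives q* = 225 and p* = 49.
With the subsidy, sellers receive ps = pb + 21 for each unit, where pb is the price buyers pay.
On the curves, pb = 94 - 0.2q and ps = 89/11 + (2/11)q; the wedge ps − pb = 21 gives 89/11 + (2/11)q − (94 - 0.2q) = 21, so q' = 280.
Then pb = 94 − 0.2·280 = 38 and ps = 89/11 + (2/11)·280 = 59.
The subsidy expands output by 280 − 225 = 55 past the efficient level; on those units the gap between marginal cost and willingness to pay runs from 0 up to 21.
DWL = ½ × 21 × 55 = 577.5.

Deadweight loss = £577.5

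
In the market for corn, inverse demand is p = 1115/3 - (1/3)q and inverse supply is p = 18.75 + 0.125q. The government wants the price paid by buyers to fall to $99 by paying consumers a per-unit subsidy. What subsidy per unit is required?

At a buyer price of 99, quantity demanded is 1115 − 3·99 = 818.
Sellers supply 818 only when they receive ps = 18.75 + 0.125·818 = 121.
s = ps − pb = 121 − 99 = 22.

Required subsidy s = $22 per unit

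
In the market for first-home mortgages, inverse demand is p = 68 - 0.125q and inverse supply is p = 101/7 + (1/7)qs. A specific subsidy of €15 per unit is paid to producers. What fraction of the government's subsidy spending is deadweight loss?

Pre-subsidy: 68 - 0.125q = 101/7 + (1/7)q gives q* = 200 and p* = 43.
With the subsidy, sellers receive ps = pb + 15 for each unit, where pb is the price buyers pay.
On the curves, pb = 68 - 0.125q and ps = 101/7 + (1/7)q; the wedge ps − pb = 15 gives 101/7 + (1/7)q − (68 - 0.125q) = 15, so q' = 256.
Then pb = 68 − 0.125·256 = 36 and ps = 101/7 + (1/7)·256 = 51.
ΔCS = ½(200 + 256)(43 − 36) = 1596; ΔPS = ½(200 + 256)(51 − 43) = 1824.
Government spending = 15 × 256 = 3840.
DWL = ½ × 15 × (256 − 200) = 420; fraction = 420 / 3840 = 0.109375.

DWL / government spending = 0.109375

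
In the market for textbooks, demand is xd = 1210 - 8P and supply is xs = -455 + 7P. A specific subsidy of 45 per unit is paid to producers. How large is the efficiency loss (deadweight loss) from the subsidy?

Pre-subsidy: 1210 - 8P = -455 + 7P gives P* = 111, x* = 322.
With the subsidy, sellers receive Ps = Pb + 45 for each unit, where Pb is the price buyers pay.
Supply in terms of Pb becomes xs = -455 + 7(Pb + 45) = -140 + 7Pb. Setting this equal to demand: 1210 - 8Pb = -140 + 7Pb, so Pb = 90.
Sellers receive Ps = 90 + 45 = 135; x' = 1210 − 8·90 = 490.
The subsidy expands output by 490 − 322 = 168 past the efficient level; on those units the gap between marginal cost and willingness to pay runs from 0 up to 45.
DWL = ½ × 45 × 168 = 3780.

Deadweight loss = 3780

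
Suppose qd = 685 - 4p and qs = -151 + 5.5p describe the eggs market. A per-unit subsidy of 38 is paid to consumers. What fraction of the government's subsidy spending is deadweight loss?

Pre-subsidy: 685 - 4p = -151 + 5.5p gives p* = 88, q* = 333.
With the rebate, buyers effectively pay pb = ps − 38, where ps is the price sellers receive.
Demand in terms of ps becomes qd = 685 − 4(ps − 38) = 837 - 4ps. Setting this equal to supply: 837 - 4ps = -151 + 5.5ps, so ps = 104.
Buyers pay pb = 104 − 38 = 66; q' = -151 + 5.5·104 = 421.
ΔCS = ½(333 + 421)(88 − 66) = 8294; ΔPS = ½(333 + 421)(104 − 88) = 6032.
Government spending = 38 × 421 = 15998.
DWL = ½ × 38 × (421 − 333) = 1672; fraction = 1672 / 15998 = 44/421.

DWL / government spending = 44/421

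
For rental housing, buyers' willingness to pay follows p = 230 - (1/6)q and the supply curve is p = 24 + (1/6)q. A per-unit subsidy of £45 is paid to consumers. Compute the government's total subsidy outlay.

Pre-subsidy: 230 - (1/6)q = 24 + (1/6)q gives q* = 618 and p* = 127.
With the rebate, buyers effectively pay pb = ps − 45, where ps is the price sellers receive.
On the curves, pb = 230 - (1/6)q and ps = 24 + (1/6)q; the wedge ps − pb = 45 gives 24 + (1/6)q − (230 - (1/6)q) = 45, so q' = 753.
Then pb = 230 − (1/6)·753 = 104.5 and ps = 24 + (1/6)·753 = 149.5.
Government outlay = subsidy × quantity = 45 × 753 = 33885.

Government cost = £33885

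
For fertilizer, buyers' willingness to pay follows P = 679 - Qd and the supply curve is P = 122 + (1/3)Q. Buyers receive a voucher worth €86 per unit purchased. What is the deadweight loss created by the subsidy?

Pre-subsidy: 679 - Q = 122 + (1/3)Q gives Q* = 417.75 and P* = 261.25.
With the rebate, buyers effectively pay Pb = Ps − 86, where Ps is the price sellers receive.
On the curves, Pb = 679 - Q and Ps = 122 + (1/3)Q; the wedge Ps − Pb = 86 gives 122 + (1/3)Q − (679 - Q) = 86, so Q' = 482.25.
Then Pb = 679 − 1·482.25 = 196.75 and Ps = 122 + (1/3)·482.25 = 282.75.
The subsidy expands output by 482.25 − 417.75 = 64.5 past the efficient level; on those units the gap between marginal cost and willingness to pay runs from 0 up to 86.
DWL = ½ × 86 × 64.5 = 2773.5.

Deadweight loss = €2773.5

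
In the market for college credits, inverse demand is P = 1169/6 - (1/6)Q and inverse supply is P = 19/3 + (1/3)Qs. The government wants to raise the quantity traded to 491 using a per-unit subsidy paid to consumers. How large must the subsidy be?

At Q = 491, from the demand curve buyers pay Pb = 1169/6 − (1/6)·491 = 113; from the supply curve sellers need Ps = 19/3 + (1/3)·491 = 170.
The subsidy must fill the gap: s = Ps − Pb = 170 − 113 = 57.

Required subsidy s = 57 per unit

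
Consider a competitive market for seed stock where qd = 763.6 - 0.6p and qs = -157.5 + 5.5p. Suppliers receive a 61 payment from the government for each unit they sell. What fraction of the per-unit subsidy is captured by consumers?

Pre-subsidy: 763.6 - 0.6p = -157.5 + 5.5p gives p* = 151, q* = 673.
With the subsidy, sellers receive ps = pb + 61 for each unit, where pb is the price buyers pay.
Supply in terms of pb becomes qs = -157.5 + 5.5(pb + 61) = 178 + 5.5pb. Setting this equal to demand: 763.6 - 0.6pb = 178 + 5.5pb, so pb = 96.
Sellers receive ps = 96 + 61 = 157; q' = 763.6 − 0.6·96 = 706.
Buyers' price falls by p* − pb = 151 − 96 = 55; sellers' price rises by ps − p* = 157 − 151 = 6.
So consumers capture 55/61 = 55/61 of each unit of subsidy.

Consumer share = 55/61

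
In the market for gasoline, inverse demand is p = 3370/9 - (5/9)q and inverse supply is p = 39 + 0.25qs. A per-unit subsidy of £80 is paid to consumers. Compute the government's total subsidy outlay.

Pre-subsidy: 3370/9 - (5/9)q = 39 + 0.25q gives q* = 12076/29 and p* = 4150/29.
With the rebate, buyers effectively pay pb = ps − 80, where ps is the price sellers receive.
On the curves, pb = 3370/9 - (5/9)q and ps = 39 + 0.25q; the wedge ps − pb = 80 gives 39 + 0.25q − (3370/9 - (5/9)q) = 80, so q' = 14956/29.
Then pb = 3370/9 − (5/9)·(14956/29) = 2550/29 and ps = 39 + 0.25·(14956/29) = 4870/29.
Government outlay = subsidy × quantity = 80 × 14956/29 = 1196480/29.

Government cost = 1196480/29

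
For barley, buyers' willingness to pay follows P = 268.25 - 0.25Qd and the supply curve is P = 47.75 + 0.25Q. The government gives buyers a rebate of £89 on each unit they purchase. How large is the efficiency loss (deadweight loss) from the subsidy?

Pre-subsidy: 268.25 - 0.25Q = 47.75 + 0.25Q gives Q* = 441 and P* = 158.
With the rebate, buyers effectively pay Pb = Ps − 89, where Ps is the price sellers receive.
On the curves, Pb = 268.25 - 0.25Q and Ps = 47.75 + 0.25Q; the wedge Ps − Pb = 89 gives 47.75 + 0.25Q − (268.25 - 0.25Q) = 89, so Q' = 619.
Then Pb = 268.25 − 0.25·619 = 113.5 and Ps = 47.75 + 0.25·619 = 202.5.
The subsidy expands output by 619 − 441 = 178 past the efficient level; on those units the gap between marginal cost and willingness to pay runs from 0 up to 89.
DWL = ½ × 89 × 178 = 7921.

Deadweight loss = £7921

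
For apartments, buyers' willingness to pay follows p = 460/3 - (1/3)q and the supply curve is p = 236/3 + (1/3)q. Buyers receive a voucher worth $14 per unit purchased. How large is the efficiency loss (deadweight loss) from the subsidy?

Deadweight loss = $147

Pre-subsidy: 460/3 - (1/3)q = 236/3 + (1/3)q gives q* = 112 and p* = 116.
With the rebate, buyers effectively pay pb = ps − 14, where ps is the price sellers receive.
On the curves, pb = 460/3 - (1/3)q and ps = 236/3 + (1/3)q; the wedge ps − pb = 14 gives 236/3 + (1/3)q − (460/3 - (1/3)q) = 14, so q' = 133.
Then pb = 460/3 − (1/3)·133 = 109 and ps = 236/3 + (1/3)·133 = 123.
The subsidy expands output by 133 − 112 = 21 past the efficient level; on those units the gap between marginal cost and willingness to pay runs from 0 up to 14.
DWL = ½ × 14 × 21 = 147.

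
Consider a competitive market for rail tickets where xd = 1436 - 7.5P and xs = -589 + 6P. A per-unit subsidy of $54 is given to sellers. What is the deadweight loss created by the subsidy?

Deadweight loss = $4860

Pre-subsidy: 1436 - 7.5P = -589 + 6P gives P* = 150, x* = 311.
With the subsidy, sellers receive Ps = Pb + 54 for each unit, where Pb is the price buyers pay.
Supply in terms of Pb becomes xs = -589 + 6(Pb + 54) = -265 + 6Pb. Setting this equal to demand: 1436 - 7.5Pb = -265 + 6Pb, so Pb = 126.
Sellers receive Ps = 126 + 54 = 180; x' = 1436 − 7.5·126 = 491.
The subsidy expands output by 491 − 311 = 180 past the efficient level; on those units the gap between marginal cost and willingness to pay runs from 0 up to 54.
DWL = ½ × 54 × 180 = 4860.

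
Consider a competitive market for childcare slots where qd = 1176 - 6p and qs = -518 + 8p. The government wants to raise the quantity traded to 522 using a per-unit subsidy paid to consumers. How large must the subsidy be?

At q = 522, invert demand for the buyer price: pb = (1176 − 522)/6 = 109; invert supply for the seller price: ps = (522 − (-518))/8 = 130.
The subsidy must fill the gap: s = ps − pb = 130 − 109 = 21.

Required subsidy s = 21 per unit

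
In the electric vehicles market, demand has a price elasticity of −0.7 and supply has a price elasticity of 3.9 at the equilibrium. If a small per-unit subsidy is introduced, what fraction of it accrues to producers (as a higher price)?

Producer share = 7/46

For a small subsidy around the equilibrium, the benefit split depends on the relative slopes, which at a point are proportional to the elasticities.
Buyer share = εs/(εs + |εd|) = 3.9/(3.9 + 0.7) = 39/46; seller share = |εd|/(εs + |εd|) = 7/46.
So producers capture 7/46 of the subsidy.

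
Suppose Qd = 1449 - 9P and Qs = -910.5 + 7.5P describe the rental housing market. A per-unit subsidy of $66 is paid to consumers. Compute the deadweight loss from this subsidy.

Pre-subsidy: 1449 - 9P = -910.5 + 7.5P gives P* = 143, Q* = 162.
With the rebate, buyers effectively pay Pb = Ps − 66, where Ps is the price sellers receive.
Demand in terms of Ps becomes Qd = 1449 − 9(Ps − 66) = 2043 - 9Ps. Setting this equal to supply: 2043 - 9Ps = -910.5 + 7.5Ps, so Ps = 179.
Buyers pay Pb = 179 − 66 = 113; Q' = -910.5 + 7.5·179 = 432.
The subsidy expands output by 432 − 162 = 270 past the efficient level; on those units the gap between marginal cost and willingness to pay runs from 0 up to 66.
DWL = ½ × 66 × 270 = 8910.

Deadweight loss = $8910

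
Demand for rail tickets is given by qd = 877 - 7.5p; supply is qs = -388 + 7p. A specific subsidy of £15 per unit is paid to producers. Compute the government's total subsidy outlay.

Government cost = £4155

Pre-subsidy: 877 - 7.5p = -388 + 7p gives p* = 2530/29, q* = 6458/29.
With the subsidy, sellers receive ps = pb + 15 for each unit, where pb is the price buyers pay.
Supply in terms of pb becomes qs = -388 + 7(pb + 15) = -283 + 7pb. Setting this equal to demand: 877 - 7.5pb = -283 + 7pb, so pb = 80.
Sellers receive ps = 80 + 15 = 95; q' = 877 − 7.5·80 = 277.
Government outlay = subsidy × quantity = 15 × 277 = 4155.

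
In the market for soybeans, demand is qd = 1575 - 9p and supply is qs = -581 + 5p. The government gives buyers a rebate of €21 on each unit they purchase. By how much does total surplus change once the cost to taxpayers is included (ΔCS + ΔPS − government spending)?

Pre-subsidy: 1575 - 9p = -581 + 5p gives p* = 154, q* = 189.
With the rebate, buyers effectively pay pb = ps − 21, where ps is the price sellers receive.
Demand in terms of ps becomes qd = 1575 − 9(ps − 21) = 1764 - 9ps. Setting this equal to supply: 1764 - 9ps = -581 + 5ps, so ps = 167.5.
Buyers pay pb = 167.5 − 21 = 146.5; q' = -581 + 5·167.5 = 256.5.
ΔCS = ½(189 + 256.5)(154 − 146.5) = 1670.625; ΔPS = ½(189 + 256.5)(167.5 − 154) = 3007.125.
Government spending = 21 × 256.5 = 5386.5.
Net change = 1670.625 + 3007.125 − 5386.5 = -708.75. The loss equals the DWL triangle ½·21·67.5.

Net change in total surplus = -€708.75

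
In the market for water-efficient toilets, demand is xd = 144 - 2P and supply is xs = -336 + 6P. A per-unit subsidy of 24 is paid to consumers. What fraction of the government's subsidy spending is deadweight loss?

Pre-subsidy: 144 - 2P = -336 + 6P gives P* = 60, x* = 24.
With the rebate, buyers effectively pay Pb = Ps − 24, where Ps is the price sellers receive.
Demand in terms of Ps becomes xd = 144 − 2(Ps − 24) = 192 - 2Ps. Setting this equal to supply: 192 - 2Ps = -336 + 6Ps, so Ps = 66.
Buyers pay Pb = 66 − 24 = 42; x' = -336 + 6·66 = 60.
ΔCS = ½(24 + 60)(60 − 42) = 756; ΔPS = ½(24 + 60)(66 − 60) = 252.
Government spending = 24 × 60 = 1440.
DWL = ½ × 24 × (60 − 24) = 432; fraction = 432 / 1440 = 0.3.

DWL / government spending = 0.3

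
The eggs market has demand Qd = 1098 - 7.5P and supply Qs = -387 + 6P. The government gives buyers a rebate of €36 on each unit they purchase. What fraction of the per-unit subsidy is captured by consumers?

Pre-subsidy: 1098 - 7.5P = -387 + 6P gives P* = 110, Q* = 273.
With the rebate, buyers effectively pay Pb = Ps − 36, where Ps is the price sellers receive.
Demand in terms of Ps becomes Qd = 1098 − 7.5(Ps − 36) = 1368 - 7.5Ps. Setting this equal to supply: 1368 - 7.5Ps = -387 + 6Ps, so Ps = 130.
Buyers pay Pb = 130 − 36 = 94; Q' = -387 + 6·130 = 393.
Buyers' price falls by P* − Pb = 110 − 94 = 16; sellers' price rises by Ps − P* = 130 − 110 = 20.
So consumers capture 16/36 = 4/9 of each unit of subsidy.

Consumer share = 4/9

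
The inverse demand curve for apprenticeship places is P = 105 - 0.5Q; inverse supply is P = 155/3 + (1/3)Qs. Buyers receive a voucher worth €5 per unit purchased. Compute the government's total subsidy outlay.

Pre-subsidy: 105 - 0.5Q = 155/3 + (1/3)Q gives Q* = 64 and P* = 73.
With the rebate, buyers effectively pay Pb = Ps − 5, where Ps is the price sellers receive.
On the curves, Pb = 105 - 0.5Q and Ps = 155/3 + (1/3)Q; the wedge Ps − Pb = 5 gives 155/3 + (1/3)Q − (105 - 0.5Q) = 5, so Q' = 70.
Then Pb = 105 − 0.5·70 = 70 and Ps = 155/3 + (1/3)·70 = 75.
Government outlay = subsidy × quantity = 5 × 70 = 350.

Government cost = €350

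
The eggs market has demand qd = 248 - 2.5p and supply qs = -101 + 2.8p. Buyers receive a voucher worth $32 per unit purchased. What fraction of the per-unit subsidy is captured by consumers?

Pre-subsidy: 248 - 2.5p = -101 + 2.8p gives p* = 3490/53, q* = 4419/53.
With the rebate, buyers effectively pay pb = ps − 32, where ps is the price sellers receive.
Demand in terms of ps becomes qd = 248 − 2.5(ps − 32) = 328 - 2.5ps. Setting this equal to supply: 328 - 2.5ps = -101 + 2.8ps, so ps = 4290/53.
Buyers pay pb = 4290/53 − 32 = 2594/53; q' = -101 + 2.8·(4290/53) = 6659/53.
Buyers' price falls by p* − pb = 3490/53 − 2594/53 = 896/53; sellers' price rises by ps − p* = 4290/53 − 3490/53 = 800/53.
So consumers capture (896/53)/32 = 28/53 of each unit of subsidy.

Consumer share = 28/53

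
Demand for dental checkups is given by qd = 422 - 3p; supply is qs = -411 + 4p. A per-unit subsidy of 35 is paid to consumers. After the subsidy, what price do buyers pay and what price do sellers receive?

Pre-subsidy: 422 - 3p = -411 + 4p gives p* = 119, q* = 65.
With the rebate, buyers effectively pay pb = ps − 35, where ps is the price sellers receive.
Demand in terms of ps becomes qd = 422 − 3(ps − 35) = 527 - 3ps. Setting this equal to supply: 527 - 3ps = -411 + 4ps, so ps = 134.
Buyers pay pb = 134 − 35 = 99; q' = -411 + 4·134 = 125.

Buyers pay 99; sellers receive 134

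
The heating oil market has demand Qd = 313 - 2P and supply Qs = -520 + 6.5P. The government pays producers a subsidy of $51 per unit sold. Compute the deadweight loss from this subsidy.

Deadweight loss = $1989

Pre-subsidy: 313 - 2P = -520 + 6.5P gives P* = 98, Q* = 117.
With the subsidy, sellers receive Ps = Pb + 51 for each unit, where Pb is the price buyers pay.
Supply in terms of Pb becomes Qs = -520 + 6.5(Pb + 51) = -188.5 + 6.5Pb. Setting this equal to demand: 313 - 2Pb = -188.5 + 6.5Pb, so Pb = 59.
Sellers receive Ps = 59 + 51 = 110; Q' = 313 − 2·59 = 195.
The subsidy expands output by 195 − 117 = 78 past the efficient level; on those units the gap between marginal cost and willingness to pay runs from 0 up to 51.
DWL = ½ × 51 × 78 = 1989.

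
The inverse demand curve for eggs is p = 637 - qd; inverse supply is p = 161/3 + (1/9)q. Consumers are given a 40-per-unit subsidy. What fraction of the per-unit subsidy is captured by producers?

Pre-subsidy: 637 - q = 161/3 + (1/9)q gives q* = 525 and p* = 112.
With the rebate, buyers effectively pay pb = ps − 40, where ps is the price sellers receive.
On the curves, pb = 637 - q and ps = 161/3 + (1/9)q; the wedge ps − pb = 40 gives 161/3 + (1/9)q − (637 - q) = 40, so q' = 561.
Then pb = 637 − 1·561 = 76 and ps = 161/3 + (1/9)·561 = 116.
Buyers' price falls by p* − pb = 112 − 76 = 36; sellers' price rises by ps − p* = 116 − 112 = 4.
So producers capture 4/40 = 0.1 of each unit of subsidy.

Producer share = 0.1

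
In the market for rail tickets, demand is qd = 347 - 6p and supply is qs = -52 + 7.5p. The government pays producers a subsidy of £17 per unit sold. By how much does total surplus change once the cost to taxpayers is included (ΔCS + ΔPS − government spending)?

Net change in total surplus = -1445/3

Pre-subsidy: 347 - 6p = -52 + 7.5p gives p* = 266/9, q* = 509/3.
With the subsidy, sellers receive ps = pb + 17 for each unit, where pb is the price buyers pay.
Supply in terms of pb becomes qs = -52 + 7.5(pb + 17) = 75.5 + 7.5pb. Setting this equal to demand: 347 - 6pb = 75.5 + 7.5pb, so pb = 181/9.
Sellers receive ps = 181/9 + 17 = 334/9; q' = 347 − 6·(181/9) = 679/3.
ΔCS = ½(509/3 + 679/3)(266/9 − 181/9) = 1870; ΔPS = ½(509/3 + 679/3)(334/9 − 266/9) = 1496.
Government spending = 17 × 679/3 = 11543/3.
Net change = 1870 + 1496 − 11543/3 = -1445/3. The loss equals the DWL triangle ½·17·170/3.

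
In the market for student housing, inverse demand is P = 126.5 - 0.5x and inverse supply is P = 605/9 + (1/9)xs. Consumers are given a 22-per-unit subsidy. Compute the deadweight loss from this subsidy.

Deadweight loss = 396

Pre-subsidy: 126.5 - 0.5x = 605/9 + (1/9)x gives x* = 97 and P* = 78.
With the rebate, buyers effectively pay Pb = Ps − 22, where Ps is the price sellers receive.
On the curves, Pb = 126.5 - 0.5x and Ps = 605/9 + (1/9)x; the wedge Ps − Pb = 22 gives 605/9 + (1/9)x − (126.5 - 0.5x) = 22, so x' = 133.
Then Pb = 126.5 − 0.5·133 = 60 and Ps = 605/9 + (1/9)·133 = 82.
The subsidy expands output by 133 − 97 = 36 past the efficient level; on those units the gap between marginal cost and willingness to pay runs from 0 up to 22.
DWL = ½ × 22 × 36 = 396.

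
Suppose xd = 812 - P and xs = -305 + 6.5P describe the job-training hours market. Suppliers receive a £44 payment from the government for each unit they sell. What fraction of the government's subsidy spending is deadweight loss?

DWL / government spending = 143/5259

Pre-subsidy: 812 - P = -305 + 6.5P gives P* = 2234/15, x* = 9946/15.
With the subsidy, sellers receive Ps = Pb + 44 for each unit, where Pb is the price buyers pay.
Supply in terms of Pb becomes xs = -305 + 6.5(Pb + 44) = -19 + 6.5Pb. Setting this equal to demand: 812 - Pb = -19 + 6.5Pb, so Pb = 110.8.
Sellers receive Ps = 110.8 + 44 = 154.8; x' = 812 − 1·110.8 = 701.2.
ΔCS = ½(9946/15 + 701.2)(2234/15 − 110.8) = 5852704/225; ΔPS = ½(9946/15 + 701.2)(154.8 − 2234/15) = 900416/225.
Government spending = 44 × 701.2 = 30852.8.
DWL = ½ × 44 × (701.2 − 9946/15) = 12584/15; fraction = (12584/15) / 30852.8 = 143/5259.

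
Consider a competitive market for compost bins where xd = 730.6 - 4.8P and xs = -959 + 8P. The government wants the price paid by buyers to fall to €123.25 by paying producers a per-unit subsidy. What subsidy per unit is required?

At a buyer price of 123.25, quantity demanded is 730.6 − 4.8·123.25 = 139.
Sellers supply 139 only when they receive Ps with -959 + 8·Ps = 139, i.e. Ps = 137.25.
s = Ps − Pb = 137.25 − 123.25 = 14.

Required subsidy s = €14 per unit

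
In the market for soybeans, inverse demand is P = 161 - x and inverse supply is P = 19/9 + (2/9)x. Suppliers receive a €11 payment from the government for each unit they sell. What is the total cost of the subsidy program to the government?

Government cost = €1529

Pre-subsidy: 161 - x = 19/9 + (2/9)x gives x* = 130 and P* = 31.
With the subsidy, sellers receive Ps = Pb + 11 for each unit, where Pb is the price buyers pay.
On the curves, Pb = 161 - x and Ps = 19/9 + (2/9)x; the wedge Ps − Pb = 11 gives 19/9 + (2/9)x − (161 - x) = 11, so x' = 139.
Then Pb = 161 − 1·139 = 22 and Ps = 19/9 + (2/9)·139 = 33.
Government outlay = subsidy × quantity = 11 × 139 = 1529.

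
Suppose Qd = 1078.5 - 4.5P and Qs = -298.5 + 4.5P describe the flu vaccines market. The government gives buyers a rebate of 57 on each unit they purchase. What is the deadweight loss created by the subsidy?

Deadweight loss = 3655.125

Pre-subsidy: 1078.5 - 4.5P = -298.5 + 4.5P gives P* = 153, Q* = 390.
With the rebate, buyers effectively pay Pb = Ps − 57, where Ps is the price sellers receive.
Demand in terms of Ps becomes Qd = 1078.5 − 4.5(Ps − 57) = 1335 - 4.5Ps. Setting this equal to supply: 1335 - 4.5Ps = -298.5 + 4.5Ps, so Ps = 181.5.
Buyers pay Pb = 181.5 − 57 = 124.5; Q' = -298.5 + 4.5·181.5 = 518.25.
The subsidy expands output by 518.25 − 390 = 128.25 past the efficient level; on those units the gap between marginal cost and willingness to pay runs from 0 up to 57.
DWL = ½ × 57 × 128.25 = 3655.125.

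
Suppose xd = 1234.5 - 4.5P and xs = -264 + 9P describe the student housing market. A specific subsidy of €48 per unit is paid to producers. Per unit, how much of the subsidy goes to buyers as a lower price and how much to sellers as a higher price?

Buyers gain €32 per unit; sellers gain €16 per unit

Pre-subsidy: 1234.5 - 4.5P = -264 + 9P gives P* = 111, x* = 735.
With the subsidy, sellers receive Ps = Pb + 48 for each unit, where Pb is the price buyers pay.
Supply in terms of Pb becomes xs = -264 + 9(Pb + 48) = 168 + 9Pb. Setting this equal to demand: 1234.5 - 4.5Pb = 168 + 9Pb, so Pb = 79.
Sellers receive Ps = 79 + 48 = 127; x' = 1234.5 − 4.5·79 = 879.
Buyers' price falls by P* − Pb = 111 − 79 = 32; sellers' price rises by Ps − P* = 127 − 111 = 16.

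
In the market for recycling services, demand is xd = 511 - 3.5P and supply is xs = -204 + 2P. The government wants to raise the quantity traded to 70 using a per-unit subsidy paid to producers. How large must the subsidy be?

At x = 70, invert demand for the buyer price: Pb = (511 − 70)/3.5 = 126; invert supply for the seller price: Ps = (70 − (-204))/2 = 137.
The subsidy must fill the gap: s = Ps − Pb = 137 − 126 = 11.

Required subsidy s = 11 per unit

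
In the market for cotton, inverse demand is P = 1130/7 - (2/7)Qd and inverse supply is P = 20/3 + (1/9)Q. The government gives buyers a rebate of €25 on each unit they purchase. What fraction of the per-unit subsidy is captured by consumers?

Pre-subsidy: 1130/7 - (2/7)Q = 20/3 + (1/9)Q gives Q* = 390 and P* = 50.
With the rebate, buyers effectively pay Pb = Ps − 25, where Ps is the price sellers receive.
On the curves, Pb = 1130/7 - (2/7)Q and Ps = 20/3 + (1/9)Q; the wedge Ps − Pb = 25 gives 20/3 + (1/9)Q − (1130/7 - (2/7)Q) = 25, so Q' = 453.
Then Pb = 1130/7 − (2/7)·453 = 32 and Ps = 20/3 + (1/9)·453 = 57.
Buyers' price falls by P* − Pb = 50 − 32 = 18; sellers' price rises by Ps − P* = 57 − 50 = 7.
So consumers capture 18/25 = 0.72 of each unit of subsidy.

Consumer share = 0.72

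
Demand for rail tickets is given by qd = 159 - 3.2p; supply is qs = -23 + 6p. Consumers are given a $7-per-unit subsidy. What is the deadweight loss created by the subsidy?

Deadweight loss = 1176/23

Pre-subsidy: 159 - 3.2p = -23 + 6p gives p* = 455/23, q* = 2201/23.
With the rebate, buyers effectively pay pb = ps − 7, where ps is the price sellers receive.
Demand in terms of ps becomes qd = 159 − 3.2(ps − 7) = 181.4 - 3.2ps. Setting this equal to supply: 181.4 - 3.2ps = -23 + 6ps, so ps = 511/23.
Buyers pay pb = 511/23 − 7 = 350/23; q' = -23 + 6·(511/23) = 2537/23.
The subsidy expands output by 2537/23 − 2201/23 = 336/23 past the efficient level; on those units the gap between marginal cost and willingness to pay runs from 0 up to 7.
DWL = ½ × 7 × 336/23 = 1176/23.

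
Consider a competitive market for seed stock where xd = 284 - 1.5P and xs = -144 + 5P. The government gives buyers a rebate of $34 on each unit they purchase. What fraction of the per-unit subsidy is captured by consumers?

Pre-subsidy: 284 - 1.5P = -144 + 5P gives P* = 856/13, x* = 2408/13.
With the rebate, buyers effectively pay Pb = Ps − 34, where Ps is the price sellers receive.
Demand in terms of Ps becomes xd = 284 − 1.5(Ps − 34) = 335 - 1.5Ps. Setting this equal to supply: 335 - 1.5Ps = -144 + 5Ps, so Ps = 958/13.
Buyers pay Pb = 958/13 − 34 = 516/13; x' = -144 + 5·(958/13) = 2918/13.
Buyers' price falls by P* − Pb = 856/13 − 516/13 = 340/13; sellers' price rises by Ps − P* = 958/13 − 856/13 = 102/13.
So consumers capture (340/13)/34 = 10/13 of each unit of subsidy.

Consumer share = 10/13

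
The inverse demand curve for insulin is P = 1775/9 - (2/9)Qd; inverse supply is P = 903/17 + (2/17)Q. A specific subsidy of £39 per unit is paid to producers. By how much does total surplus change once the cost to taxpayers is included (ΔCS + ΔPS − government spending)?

Net change in total surplus = -£2237.625

Pre-subsidy: 1775/9 - (2/9)Q = 903/17 + (2/17)Q gives Q* = 424 and P* = 103.
With the subsidy, sellers receive Ps = Pb + 39 for each unit, where Pb is the price buyers pay.
On the curves, Pb = 1775/9 - (2/9)Q and Ps = 903/17 + (2/17)Q; the wedge Ps − Pb = 39 gives 903/17 + (2/17)Q − (1775/9 - (2/9)Q) = 39, so Q' = 538.75.
Then Pb = 1775/9 − (2/9)·538.75 = 77.5 and Ps = 903/17 + (2/17)·538.75 = 116.5.
ΔCS = ½(424 + 538.75)(103 − 77.5) = 12275.0625; ΔPS = ½(424 + 538.75)(116.5 − 103) = 6498.5625.
Government spending = 39 × 538.75 = 21011.25.
Net change = 12275.0625 + 6498.5625 − 21011.25 = -2237.625. The loss equals the DWL triangle ½·39·114.75.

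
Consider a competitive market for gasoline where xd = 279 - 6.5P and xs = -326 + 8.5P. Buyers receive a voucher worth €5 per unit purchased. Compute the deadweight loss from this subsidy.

Pre-subsidy: 279 - 6.5P = -326 + 8.5P gives P* = 121/3, x* = 101/6.
With the rebate, buyers effectively pay Pb = Ps − 5, where Ps is the price sellers receive.
Demand in terms of Ps becomes xd = 279 − 6.5(Ps − 5) = 311.5 - 6.5Ps. Setting this equal to supply: 311.5 - 6.5Ps = -326 + 8.5Ps, so Ps = 42.5.
Buyers pay Pb = 42.5 − 5 = 37.5; x' = -326 + 8.5·42.5 = 35.25.
The subsidy expands output by 35.25 − 101/6 = 221/12 past the efficient level; on those units the gap between marginal cost and willingness to pay runs from 0 up to 5.
DWL = ½ × 5 × 221/12 = 1105/24.

Deadweight loss = 1105/24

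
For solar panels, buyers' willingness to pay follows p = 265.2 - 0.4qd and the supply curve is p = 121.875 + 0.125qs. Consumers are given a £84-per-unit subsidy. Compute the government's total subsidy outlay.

Pre-subsidy: 265.2 - 0.4q = 121.875 + 0.125q gives q* = 273 and p* = 156.
With the rebate, buyers effectively pay pb = ps − 84, where ps is the price sellers receive.
On the curves, pb = 265.2 - 0.4q and ps = 121.875 + 0.125q; the wedge ps − pb = 84 gives 121.875 + 0.125q − (265.2 - 0.4q) = 84, so q' = 433.
Then pb = 265.2 − 0.4·433 = 92 and ps = 121.875 + 0.125·433 = 176.
Government outlay = subsidy × quantity = 84 × 433 = 36372.

Government cost = £36372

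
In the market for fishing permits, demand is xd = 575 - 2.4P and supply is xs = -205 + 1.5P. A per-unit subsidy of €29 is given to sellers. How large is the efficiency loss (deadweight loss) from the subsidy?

Deadweight loss = 5046/13

Pre-subsidy: 575 - 2.4P = -205 + 1.5P gives P* = 200, x* = 95.
With the subsidy, sellers receive Ps = Pb + 29 for each unit, where Pb is the price buyers pay.
Supply in terms of Pb becomes xs = -205 + 1.5(Pb + 29) = -161.5 + 1.5Pb. Setting this equal to demand: 575 - 2.4Pb = -161.5 + 1.5Pb, so Pb = 2455/13.
Sellers receive Ps = 2455/13 + 29 = 2832/13; x' = 575 − 2.4·(2455/13) = 1583/13.
The subsidy expands output by 1583/13 − 95 = 348/13 past the efficient level; on those units the gap between marginal cost and willingness to pay runs from 0 up to 29.
DWL = ½ × 29 × 348/13 = 5046/13.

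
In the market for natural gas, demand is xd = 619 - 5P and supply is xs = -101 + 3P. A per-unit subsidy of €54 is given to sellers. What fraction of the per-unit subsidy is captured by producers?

Pre-subsidy: 619 - 5P = -101 + 3P gives P* = 90, x* = 169.
With the subsidy, sellers receive Ps = Pb + 54 for each unit, where Pb is the price buyers pay.
Supply in terms of Pb becomes xs = -101 + 3(Pb + 54) = 61 + 3Pb. Setting this equal to demand: 619 - 5Pb = 61 + 3Pb, so Pb = 69.75.
Sellers receive Ps = 69.75 + 54 = 123.75; x' = 619 − 5·69.75 = 270.25.
Buyers' price falls by P* − Pb = 90 − 69.75 = 20.25; sellers' price rises by Ps − P* = 123.75 − 90 = 33.75.
So producers capture 33.75/54 = 0.625 of each unit of subsidy.

Producer share = 0.625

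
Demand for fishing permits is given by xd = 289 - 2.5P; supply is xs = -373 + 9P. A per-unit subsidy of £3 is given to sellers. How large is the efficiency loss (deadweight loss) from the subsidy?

Deadweight loss = 405/46

Pre-subsidy: 289 - 2.5P = -373 + 9P gives P* = 1324/23, x* = 3337/23.
With the subsidy, sellers receive Ps = Pb + 3 for each unit, where Pb is the price buyers pay.
Supply in terms of Pb becomes xs = -373 + 9(Pb + 3) = -346 + 9Pb. Setting this equal to demand: 289 - 2.5Pb = -346 + 9Pb, so Pb = 1270/23.
Sellers receive Ps = 1270/23 + 3 = 1339/23; x' = 289 − 2.5·(1270/23) = 3472/23.
The subsidy expands output by 3472/23 − 3337/23 = 135/23 past the efficient level; on those units the gap between marginal cost and willingness to pay runs from 0 up to 3.
DWL = ½ × 3 × 135/23 = 405/46.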